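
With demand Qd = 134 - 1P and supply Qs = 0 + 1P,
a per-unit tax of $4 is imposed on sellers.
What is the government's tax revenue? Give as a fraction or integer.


With tax on sellers, new supply: Qs' = 0 + 1(P - 4)
= 1P - 4
New equilibrium quantity:
Q_new = 65
Tax revenue = tax * Q_new = 4 * 65 = 260

260


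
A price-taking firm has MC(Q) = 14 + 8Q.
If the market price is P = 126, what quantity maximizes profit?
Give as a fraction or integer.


In perfect competition, profit is maximized where P = MC.
126 = 14 + 8Q
112 = 8Q
Q* = 112/8 = 14

14


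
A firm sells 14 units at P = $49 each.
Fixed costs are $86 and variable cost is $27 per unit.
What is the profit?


Total Revenue = P * Q = 49 * 14 = $686
Total Cost = FC + VC*Q = 86 + 27*14 = $464
Profit = TR - TC = 686 - 464 = $222

$222


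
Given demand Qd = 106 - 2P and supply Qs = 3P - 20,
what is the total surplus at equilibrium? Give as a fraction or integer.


Find equilibrium: 106 - 2P = 3P - 20
106 + 20 = 5P
P* = 126/5 = 126/5
Q* = 3*126/5 - 20 = 278/5
Inverse demand: P = 53 - Q/2, so P_max = 53
Inverse supply: P = 20/3 + Q/3, so P_min = 20/3
CS = (1/2) * 278/5 * (53 - 126/5) = 19321/25
PS = (1/2) * 278/5 * (126/5 - 20/3) = 38642/75
TS = CS + PS = 19321/25 + 38642/75 = 19321/15

19321/15


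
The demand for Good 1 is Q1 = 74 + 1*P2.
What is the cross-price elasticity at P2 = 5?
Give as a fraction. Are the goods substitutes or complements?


dQ1/dP2 = 1
At P2 = 5: Q1 = 74 + 1*5 = 79
Exy = (dQ1/dP2)(P2/Q1) = 1 * 5 / 79 = 5/79
Since Exy > 0, the goods are substitutes.

5/79 (substitutes)


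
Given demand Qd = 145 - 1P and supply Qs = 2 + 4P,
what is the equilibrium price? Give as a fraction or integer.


At equilibrium, Qd = Qs.
145 - 1P = 2 + 4P
145 - 2 = 1P + 4P
143 = 5P
P* = 143/5 = 143/5

143/5


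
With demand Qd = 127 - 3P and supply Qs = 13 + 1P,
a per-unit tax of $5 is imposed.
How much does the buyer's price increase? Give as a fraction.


With a per-unit tax, the buyer's price increase depends on relative slopes.
Supply slope: d = 1, Demand slope: b = 3
Buyer's price increase = d * tax / (b + d)
= 1 * 5 / (3 + 1)
= 5 / 4 = 5/4

5/4


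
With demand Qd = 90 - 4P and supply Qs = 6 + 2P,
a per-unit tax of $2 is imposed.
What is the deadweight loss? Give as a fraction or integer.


Pre-tax equilibrium quantity: Q* = 34
Post-tax equilibrium quantity: Q_tax = 94/3
Reduction in quantity: Q* - Q_tax = 8/3
DWL = (1/2) * tax * (Q* - Q_tax)
DWL = (1/2) * 2 * 8/3 = 8/3

8/3


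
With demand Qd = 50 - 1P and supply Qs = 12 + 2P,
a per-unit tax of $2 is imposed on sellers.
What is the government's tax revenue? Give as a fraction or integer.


With tax on sellers, new supply: Qs' = 12 + 2(P - 2)
= 8 + 2P
New equilibrium quantity:
Q_new = 36
Tax revenue = tax * Q_new = 2 * 36 = 72

72


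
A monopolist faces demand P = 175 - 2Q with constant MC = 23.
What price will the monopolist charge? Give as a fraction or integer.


MR = 175 - 4Q
Set MR = MC: 175 - 4Q = 23
Q* = 38
Substitute into demand:
P* = 175 - 2*38 = 99

99


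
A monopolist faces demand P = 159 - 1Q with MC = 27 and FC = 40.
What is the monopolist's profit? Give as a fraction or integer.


MR = MC: 159 - 2Q = 27
Q* = 66
P* = 159 - 1*66 = 93
Profit = (P* - MC)*Q* - FC
= (93 - 27)*66 - 40
= 66*66 - 40
= 4356 - 40 = 4316

4316


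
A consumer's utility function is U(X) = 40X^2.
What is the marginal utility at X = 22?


MU = dU/dX = 40*2*X^(2-1)
MU = 80*X^1
At X = 22:
MU = 80 * 22^1
MU = 80 * 22 = 1760

1760


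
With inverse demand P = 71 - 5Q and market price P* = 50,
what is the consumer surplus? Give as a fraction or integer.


Maximum willingness to pay (at Q=0): P_max = 71
Quantity demanded at P* = 50:
Q* = (71 - 50)/5 = 21/5
CS = (1/2) * Q* * (P_max - P*)
CS = (1/2) * 21/5 * (71 - 50)
CS = (1/2) * 21/5 * 21 = 441/10

441/10


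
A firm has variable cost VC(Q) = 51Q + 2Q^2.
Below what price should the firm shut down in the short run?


AVC(Q) = VC(Q)/Q = 51 + 2Q
AVC is increasing in Q, so minimum AVC is at Q -> 0+.
Min AVC = 51
The firm should shut down if P < 51.

51


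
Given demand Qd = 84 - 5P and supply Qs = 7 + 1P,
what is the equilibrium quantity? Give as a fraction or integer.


First find equilibrium price:
84 - 5P = 7 + 1P
P* = 77/6 = 77/6
Then substitute into demand:
Q* = 84 - 5 * 77/6 = 119/6

119/6


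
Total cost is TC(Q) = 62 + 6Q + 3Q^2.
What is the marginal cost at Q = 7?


MC = dTC/dQ = 6 + 2*3*Q
At Q = 7:
MC = 6 + 6*7
MC = 6 + 42 = 48

48


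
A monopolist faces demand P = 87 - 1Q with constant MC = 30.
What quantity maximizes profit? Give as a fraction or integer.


TR = P*Q = (87 - 1Q)Q = 87Q - 1Q^2
MR = dTR/dQ = 87 - 2Q
Set MR = MC:
87 - 2Q = 30
57 = 2Q
Q* = 57/2 = 57/2

57/2


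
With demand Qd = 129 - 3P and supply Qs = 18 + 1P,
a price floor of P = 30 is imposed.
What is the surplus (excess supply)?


At P = 30:
Qd = 129 - 3*30 = 39
Qs = 18 + 1*30 = 48
Surplus = Qs - Qd = 48 - 39 = 9

9


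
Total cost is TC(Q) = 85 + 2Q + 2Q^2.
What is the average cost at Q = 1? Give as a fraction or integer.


TC(1) = 85 + 2*1 + 2*1^2
TC(1) = 85 + 2 + 2 = 89
AC = TC/Q = 89/1 = 89

89


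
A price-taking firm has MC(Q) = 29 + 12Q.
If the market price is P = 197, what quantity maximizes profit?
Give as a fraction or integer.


In perfect competition, profit is maximized where P = MC.
197 = 29 + 12Q
168 = 12Q
Q* = 168/12 = 14

14


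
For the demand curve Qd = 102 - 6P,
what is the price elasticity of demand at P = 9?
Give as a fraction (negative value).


dQ/dP = -6
At P = 9: Q = 102 - 6*9 = 48
E = (dQ/dP)(P/Q) = (-6)(9/48) = -9/8

-9/8


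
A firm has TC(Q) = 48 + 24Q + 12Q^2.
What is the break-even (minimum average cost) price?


AC(Q) = 48/Q + 24 + 12Q
To minimize: dAC/dQ = -48/Q^2 + 12 = 0
Q^2 = 48/12 = 4
Q* = 2
Min AC = 48/2 + 24 + 12*2
Min AC = 24 + 24 + 24 = 72

72


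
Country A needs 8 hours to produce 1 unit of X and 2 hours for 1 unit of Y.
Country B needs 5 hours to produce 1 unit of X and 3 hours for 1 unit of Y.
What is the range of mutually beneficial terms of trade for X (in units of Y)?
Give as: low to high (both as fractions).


Opportunity cost of X for Country A = hours_X / hours_Y = 8/2 = 4 units of Y
Opportunity cost of X for Country B = hours_X / hours_Y = 5/3 = 5/3 units of Y
Terms of trade must be between the two opportunity costs.
Range: 5/3 to 4

5/3 to 4


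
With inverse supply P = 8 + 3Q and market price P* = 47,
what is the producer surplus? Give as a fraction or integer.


Minimum supply price (at Q=0): P_min = 8
Quantity supplied at P* = 47:
Q* = (47 - 8)/3 = 13
PS = (1/2) * Q* * (P* - P_min)
PS = (1/2) * 13 * (47 - 8)
PS = (1/2) * 13 * 39 = 507/2

507/2


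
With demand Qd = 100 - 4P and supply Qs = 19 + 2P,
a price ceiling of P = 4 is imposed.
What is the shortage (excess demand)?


At P = 4:
Qd = 100 - 4*4 = 84
Qs = 19 + 2*4 = 27
Shortage = Qd - Qs = 84 - 27 = 57

57


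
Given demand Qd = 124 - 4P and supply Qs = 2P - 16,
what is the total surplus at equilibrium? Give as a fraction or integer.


Find equilibrium: 124 - 4P = 2P - 16
124 + 16 = 6P
P* = 140/6 = 70/3
Q* = 2*70/3 - 16 = 92/3
Inverse demand: P = 31 - Q/4, so P_max = 31
Inverse supply: P = 8 + Q/2, so P_min = 8
CS = (1/2) * 92/3 * (31 - 70/3) = 1058/9
PS = (1/2) * 92/3 * (70/3 - 8) = 2116/9
TS = CS + PS = 1058/9 + 2116/9 = 1058/3

1058/3


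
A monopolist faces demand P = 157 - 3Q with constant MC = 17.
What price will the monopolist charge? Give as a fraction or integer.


MR = 157 - 6Q
Set MR = MC: 157 - 6Q = 17
Q* = 70/3
Substitute into demand:
P* = 157 - 3*70/3 = 87

87


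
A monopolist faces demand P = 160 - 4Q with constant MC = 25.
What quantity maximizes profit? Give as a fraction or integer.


TR = P*Q = (160 - 4Q)Q = 160Q - 4Q^2
MR = dTR/dQ = 160 - 8Q
Set MR = MC:
160 - 8Q = 25
135 = 8Q
Q* = 135/8 = 135/8

135/8


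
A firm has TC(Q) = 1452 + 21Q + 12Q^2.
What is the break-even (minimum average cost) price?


AC(Q) = 1452/Q + 21 + 12Q
To minimize: dAC/dQ = -1452/Q^2 + 12 = 0
Q^2 = 1452/12 = 121
Q* = 11
Min AC = 1452/11 + 21 + 12*11
Min AC = 132 + 21 + 132 = 285

285


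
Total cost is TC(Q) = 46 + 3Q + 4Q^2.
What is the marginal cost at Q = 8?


MC = dTC/dQ = 3 + 2*4*Q
At Q = 8:
MC = 3 + 8*8
MC = 3 + 64 = 67

67


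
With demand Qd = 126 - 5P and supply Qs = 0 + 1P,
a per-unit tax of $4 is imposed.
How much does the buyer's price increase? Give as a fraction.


With a per-unit tax, the buyer's price increase depends on relative slopes.
Supply slope: d = 1, Demand slope: b = 5
Buyer's price increase = d * tax / (b + d)
= 1 * 4 / (5 + 1)
= 4 / 6 = 2/3

2/3


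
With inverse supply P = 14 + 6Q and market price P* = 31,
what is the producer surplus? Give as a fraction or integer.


Minimum supply price (at Q=0): P_min = 14
Quantity supplied at P* = 31:
Q* = (31 - 14)/6 = 17/6
PS = (1/2) * Q* * (P* - P_min)
PS = (1/2) * 17/6 * (31 - 14)
PS = (1/2) * 17/6 * 17 = 289/12

289/12


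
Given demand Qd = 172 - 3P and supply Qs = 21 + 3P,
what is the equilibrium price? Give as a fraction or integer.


At equilibrium, Qd = Qs.
172 - 3P = 21 + 3P
172 - 21 = 3P + 3P
151 = 6P
P* = 151/6 = 151/6

151/6


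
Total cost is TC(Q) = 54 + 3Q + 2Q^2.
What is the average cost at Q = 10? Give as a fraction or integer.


TC(10) = 54 + 3*10 + 2*10^2
TC(10) = 54 + 30 + 200 = 284
AC = TC/Q = 284/10 = 142/5

142/5


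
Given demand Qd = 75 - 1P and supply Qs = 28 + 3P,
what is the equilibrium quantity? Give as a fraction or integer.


First find equilibrium price:
75 - 1P = 28 + 3P
P* = 47/4 = 47/4
Then substitute into demand:
Q* = 75 - 1 * 47/4 = 253/4

253/4


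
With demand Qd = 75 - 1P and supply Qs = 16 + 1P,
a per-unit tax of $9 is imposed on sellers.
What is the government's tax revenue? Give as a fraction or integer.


With tax on sellers, new supply: Qs' = 16 + 1(P - 9)
= 7 + 1P
New equilibrium quantity:
Q_new = 41
Tax revenue = tax * Q_new = 9 * 41 = 369

369


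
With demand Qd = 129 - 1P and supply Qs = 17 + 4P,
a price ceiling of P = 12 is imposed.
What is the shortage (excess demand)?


At P = 12:
Qd = 129 - 1*12 = 117
Qs = 17 + 4*12 = 65
Shortage = Qd - Qs = 117 - 65 = 52

52


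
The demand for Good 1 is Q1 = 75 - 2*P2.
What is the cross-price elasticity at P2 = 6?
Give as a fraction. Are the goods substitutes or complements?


dQ1/dP2 = -2
At P2 = 6: Q1 = 75 - 2*6 = 63
Exy = (dQ1/dP2)(P2/Q1) = -2 * 6 / 63 = -4/21
Since Exy < 0, the goods are complements.

-4/21 (complements)


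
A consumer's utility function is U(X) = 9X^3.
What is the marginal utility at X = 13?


MU = dU/dX = 9*3*X^(3-1)
MU = 27*X^2
At X = 13:
MU = 27 * 13^2
MU = 27 * 169 = 4563

4563


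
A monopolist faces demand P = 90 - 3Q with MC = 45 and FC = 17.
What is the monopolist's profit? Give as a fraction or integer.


MR = MC: 90 - 6Q = 45
Q* = 15/2
P* = 90 - 3*15/2 = 135/2
Profit = (P* - MC)*Q* - FC
= (135/2 - 45)*15/2 - 17
= 45/2*15/2 - 17
= 675/4 - 17 = 607/4

607/4


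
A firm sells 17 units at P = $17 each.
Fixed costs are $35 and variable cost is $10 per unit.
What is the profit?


Total Revenue = P * Q = 17 * 17 = $289
Total Cost = FC + VC*Q = 35 + 10*17 = $205
Profit = TR - TC = 289 - 205 = $84

$84


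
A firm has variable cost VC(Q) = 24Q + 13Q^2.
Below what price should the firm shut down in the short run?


AVC(Q) = VC(Q)/Q = 24 + 13Q
AVC is increasing in Q, so minimum AVC is at Q -> 0+.
Min AVC = 24
The firm should shut down if P < 24.

24


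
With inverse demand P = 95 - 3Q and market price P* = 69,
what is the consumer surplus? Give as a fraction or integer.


Maximum willingness to pay (at Q=0): P_max = 95
Quantity demanded at P* = 69:
Q* = (95 - 69)/3 = 26/3
CS = (1/2) * Q* * (P_max - P*)
CS = (1/2) * 26/3 * (95 - 69)
CS = (1/2) * 26/3 * 26 = 338/3

338/3


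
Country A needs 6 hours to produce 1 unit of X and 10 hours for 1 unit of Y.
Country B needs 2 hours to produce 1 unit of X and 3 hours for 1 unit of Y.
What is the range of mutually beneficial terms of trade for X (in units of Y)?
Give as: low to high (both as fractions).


Opportunity cost of X for Country A = hours_X / hours_Y = 6/10 = 3/5 units of Y
Opportunity cost of X for Country B = hours_X / hours_Y = 2/3 = 2/3 units of Y
Terms of trade must be between the two opportunity costs.
Range: 3/5 to 2/3

3/5 to 2/3


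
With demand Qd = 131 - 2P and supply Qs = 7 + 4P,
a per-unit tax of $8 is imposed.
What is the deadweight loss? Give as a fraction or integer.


Pre-tax equilibrium quantity: Q* = 269/3
Post-tax equilibrium quantity: Q_tax = 79
Reduction in quantity: Q* - Q_tax = 32/3
DWL = (1/2) * tax * (Q* - Q_tax)
DWL = (1/2) * 8 * 32/3 = 128/3

128/3


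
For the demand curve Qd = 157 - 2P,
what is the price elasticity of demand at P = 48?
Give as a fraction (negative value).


dQ/dP = -2
At P = 48: Q = 157 - 2*48 = 61
E = (dQ/dP)(P/Q) = (-2)(48/61) = -96/61

-96/61


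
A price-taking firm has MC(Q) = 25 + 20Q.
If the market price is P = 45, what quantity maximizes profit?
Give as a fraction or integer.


In perfect competition, profit is maximized where P = MC.
45 = 25 + 20Q
20 = 20Q
Q* = 20/20 = 1

1


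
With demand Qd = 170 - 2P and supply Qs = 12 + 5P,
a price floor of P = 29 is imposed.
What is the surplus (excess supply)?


At P = 29:
Qd = 170 - 2*29 = 112
Qs = 12 + 5*29 = 157
Surplus = Qs - Qd = 157 - 112 = 45

45


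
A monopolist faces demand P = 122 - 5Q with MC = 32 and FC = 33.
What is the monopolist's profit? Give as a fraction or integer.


MR = MC: 122 - 10Q = 32
Q* = 9
P* = 122 - 5*9 = 77
Profit = (P* - MC)*Q* - FC
= (77 - 32)*9 - 33
= 45*9 - 33
= 405 - 33 = 372

372


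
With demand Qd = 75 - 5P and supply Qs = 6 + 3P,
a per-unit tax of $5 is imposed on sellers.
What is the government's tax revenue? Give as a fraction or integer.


With tax on sellers, new supply: Qs' = 6 + 3(P - 5)
= 3P - 9
New equilibrium quantity:
Q_new = 45/2
Tax revenue = tax * Q_new = 5 * 45/2 = 225/2

225/2


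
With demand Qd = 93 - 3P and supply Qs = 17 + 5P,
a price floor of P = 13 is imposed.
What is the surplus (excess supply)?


At P = 13:
Qd = 93 - 3*13 = 54
Qs = 17 + 5*13 = 82
Surplus = Qs - Qd = 82 - 54 = 28

28


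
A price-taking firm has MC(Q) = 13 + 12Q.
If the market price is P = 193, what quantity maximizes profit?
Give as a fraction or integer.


In perfect competition, profit is maximized where P = MC.
193 = 13 + 12Q
180 = 12Q
Q* = 180/12 = 15

15


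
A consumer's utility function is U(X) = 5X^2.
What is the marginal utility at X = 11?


MU = dU/dX = 5*2*X^(2-1)
MU = 10*X^1
At X = 11:
MU = 10 * 11^1
MU = 10 * 11 = 110

110


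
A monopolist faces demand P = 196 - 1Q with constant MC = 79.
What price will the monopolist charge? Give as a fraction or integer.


MR = 196 - 2Q
Set MR = MC: 196 - 2Q = 79
Q* = 117/2
Substitute into demand:
P* = 196 - 1*117/2 = 275/2

275/2


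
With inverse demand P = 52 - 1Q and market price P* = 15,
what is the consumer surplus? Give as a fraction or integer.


Maximum willingness to pay (at Q=0): P_max = 52
Quantity demanded at P* = 15:
Q* = (52 - 15)/1 = 37
CS = (1/2) * Q* * (P_max - P*)
CS = (1/2) * 37 * (52 - 15)
CS = (1/2) * 37 * 37 = 1369/2

1369/2


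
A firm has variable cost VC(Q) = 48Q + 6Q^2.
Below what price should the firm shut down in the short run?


AVC(Q) = VC(Q)/Q = 48 + 6Q
AVC is increasing in Q, so minimum AVC is at Q -> 0+.
Min AVC = 48
The firm should shut down if P < 48.

48


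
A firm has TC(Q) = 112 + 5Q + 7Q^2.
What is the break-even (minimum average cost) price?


AC(Q) = 112/Q + 5 + 7Q
To minimize: dAC/dQ = -112/Q^2 + 7 = 0
Q^2 = 112/7 = 16
Q* = 4
Min AC = 112/4 + 5 + 7*4
Min AC = 28 + 5 + 28 = 61

61


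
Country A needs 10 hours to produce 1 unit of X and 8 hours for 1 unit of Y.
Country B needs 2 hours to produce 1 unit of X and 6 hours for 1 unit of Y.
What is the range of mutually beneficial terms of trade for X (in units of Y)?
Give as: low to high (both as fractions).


Opportunity cost of X for Country A = hours_X / hours_Y = 10/8 = 5/4 units of Y
Opportunity cost of X for Country B = hours_X / hours_Y = 2/6 = 1/3 units of Y
Terms of trade must be between the two opportunity costs.
Range: 1/3 to 5/4

1/3 to 5/4


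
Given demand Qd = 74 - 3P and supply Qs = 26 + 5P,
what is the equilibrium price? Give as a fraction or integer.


At equilibrium, Qd = Qs.
74 - 3P = 26 + 5P
74 - 26 = 3P + 5P
48 = 8P
P* = 48/8 = 6

6


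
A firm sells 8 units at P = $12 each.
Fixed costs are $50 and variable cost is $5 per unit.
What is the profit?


Total Revenue = P * Q = 12 * 8 = $96
Total Cost = FC + VC*Q = 50 + 5*8 = $90
Profit = TR - TC = 96 - 90 = $6

$6


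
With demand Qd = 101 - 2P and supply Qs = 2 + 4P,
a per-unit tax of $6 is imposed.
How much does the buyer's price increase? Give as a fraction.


With a per-unit tax, the buyer's price increase depends on relative slopes.
Supply slope: d = 4, Demand slope: b = 2
Buyer's price increase = d * tax / (b + d)
= 4 * 6 / (2 + 4)
= 24 / 6 = 4

4


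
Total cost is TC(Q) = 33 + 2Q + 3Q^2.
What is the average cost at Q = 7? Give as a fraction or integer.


TC(7) = 33 + 2*7 + 3*7^2
TC(7) = 33 + 14 + 147 = 194
AC = TC/Q = 194/7 = 194/7

194/7


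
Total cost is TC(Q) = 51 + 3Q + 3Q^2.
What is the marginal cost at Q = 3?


MC = dTC/dQ = 3 + 2*3*Q
At Q = 3:
MC = 3 + 6*3
MC = 3 + 18 = 21

21


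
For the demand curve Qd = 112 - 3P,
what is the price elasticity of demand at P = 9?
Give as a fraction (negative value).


dQ/dP = -3
At P = 9: Q = 112 - 3*9 = 85
E = (dQ/dP)(P/Q) = (-3)(9/85) = -27/85

-27/85


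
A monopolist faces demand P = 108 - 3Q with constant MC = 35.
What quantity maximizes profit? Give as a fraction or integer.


TR = P*Q = (108 - 3Q)Q = 108Q - 3Q^2
MR = dTR/dQ = 108 - 6Q
Set MR = MC:
108 - 6Q = 35
73 = 6Q
Q* = 73/6 = 73/6

73/6


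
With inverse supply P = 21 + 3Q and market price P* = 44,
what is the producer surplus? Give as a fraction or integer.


Minimum supply price (at Q=0): P_min = 21
Quantity supplied at P* = 44:
Q* = (44 - 21)/3 = 23/3
PS = (1/2) * Q* * (P* - P_min)
PS = (1/2) * 23/3 * (44 - 21)
PS = (1/2) * 23/3 * 23 = 529/6

529/6


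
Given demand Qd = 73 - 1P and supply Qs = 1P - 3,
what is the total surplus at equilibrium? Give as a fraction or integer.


Find equilibrium: 73 - 1P = 1P - 3
73 + 3 = 2P
P* = 76/2 = 38
Q* = 1*38 - 3 = 35
Inverse demand: P = 73 - Q/1, so P_max = 73
Inverse supply: P = 3 + Q/1, so P_min = 3
CS = (1/2) * 35 * (73 - 38) = 1225/2
PS = (1/2) * 35 * (38 - 3) = 1225/2
TS = CS + PS = 1225/2 + 1225/2 = 1225

1225


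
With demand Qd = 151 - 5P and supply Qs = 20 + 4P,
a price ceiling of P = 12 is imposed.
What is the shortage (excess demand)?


At P = 12:
Qd = 151 - 5*12 = 91
Qs = 20 + 4*12 = 68
Shortage = Qd - Qs = 91 - 68 = 23

23


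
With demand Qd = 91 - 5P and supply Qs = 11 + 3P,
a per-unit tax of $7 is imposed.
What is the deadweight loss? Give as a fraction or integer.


Pre-tax equilibrium quantity: Q* = 41
Post-tax equilibrium quantity: Q_tax = 223/8
Reduction in quantity: Q* - Q_tax = 105/8
DWL = (1/2) * tax * (Q* - Q_tax)
DWL = (1/2) * 7 * 105/8 = 735/16

735/16


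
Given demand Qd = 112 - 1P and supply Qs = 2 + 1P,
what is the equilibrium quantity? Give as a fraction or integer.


First find equilibrium price:
112 - 1P = 2 + 1P
P* = 110/2 = 55
Then substitute into demand:
Q* = 112 - 1 * 55 = 57

57


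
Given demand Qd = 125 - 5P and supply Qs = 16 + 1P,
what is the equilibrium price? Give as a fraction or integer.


At equilibrium, Qd = Qs.
125 - 5P = 16 + 1P
125 - 16 = 5P + 1P
109 = 6P
P* = 109/6 = 109/6

109/6


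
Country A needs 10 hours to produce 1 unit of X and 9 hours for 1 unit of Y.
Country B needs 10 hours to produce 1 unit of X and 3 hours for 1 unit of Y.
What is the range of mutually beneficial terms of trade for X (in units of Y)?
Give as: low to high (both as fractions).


Opportunity cost of X for Country A = hours_X / hours_Y = 10/9 = 10/9 units of Y
Opportunity cost of X for Country B = hours_X / hours_Y = 10/3 = 10/3 units of Y
Terms of trade must be between the two opportunity costs.
Range: 10/9 to 10/3

10/9 to 10/3


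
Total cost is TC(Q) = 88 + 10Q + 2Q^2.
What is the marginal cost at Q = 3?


MC = dTC/dQ = 10 + 2*2*Q
At Q = 3:
MC = 10 + 4*3
MC = 10 + 12 = 22

22


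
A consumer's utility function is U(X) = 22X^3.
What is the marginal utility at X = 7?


MU = dU/dX = 22*3*X^(3-1)
MU = 66*X^2
At X = 7:
MU = 66 * 7^2
MU = 66 * 49 = 3234

3234


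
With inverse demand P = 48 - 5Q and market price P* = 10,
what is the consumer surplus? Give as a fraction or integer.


Maximum willingness to pay (at Q=0): P_max = 48
Quantity demanded at P* = 10:
Q* = (48 - 10)/5 = 38/5
CS = (1/2) * Q* * (P_max - P*)
CS = (1/2) * 38/5 * (48 - 10)
CS = (1/2) * 38/5 * 38 = 722/5

722/5


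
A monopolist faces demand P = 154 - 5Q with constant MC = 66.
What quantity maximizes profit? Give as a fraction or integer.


TR = P*Q = (154 - 5Q)Q = 154Q - 5Q^2
MR = dTR/dQ = 154 - 10Q
Set MR = MC:
154 - 10Q = 66
88 = 10Q
Q* = 88/10 = 44/5

44/5


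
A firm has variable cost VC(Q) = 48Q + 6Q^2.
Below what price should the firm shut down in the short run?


AVC(Q) = VC(Q)/Q = 48 + 6Q
AVC is increasing in Q, so minimum AVC is at Q -> 0+.
Min AVC = 48
The firm should shut down if P < 48.

48


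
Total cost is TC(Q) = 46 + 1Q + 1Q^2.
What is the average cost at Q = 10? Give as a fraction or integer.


TC(10) = 46 + 1*10 + 1*10^2
TC(10) = 46 + 10 + 100 = 156
AC = TC/Q = 156/10 = 78/5

78/5


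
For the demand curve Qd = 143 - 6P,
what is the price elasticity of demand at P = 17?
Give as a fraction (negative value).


dQ/dP = -6
At P = 17: Q = 143 - 6*17 = 41
E = (dQ/dP)(P/Q) = (-6)(17/41) = -102/41

-102/41


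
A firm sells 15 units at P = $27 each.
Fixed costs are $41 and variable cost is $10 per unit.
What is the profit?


Total Revenue = P * Q = 27 * 15 = $405
Total Cost = FC + VC*Q = 41 + 10*15 = $191
Profit = TR - TC = 405 - 191 = $214

$214


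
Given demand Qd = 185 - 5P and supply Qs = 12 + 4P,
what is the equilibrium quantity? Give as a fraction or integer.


First find equilibrium price:
185 - 5P = 12 + 4P
P* = 173/9 = 173/9
Then substitute into demand:
Q* = 185 - 5 * 173/9 = 800/9

800/9


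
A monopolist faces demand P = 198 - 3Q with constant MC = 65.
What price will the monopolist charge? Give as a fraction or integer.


MR = 198 - 6Q
Set MR = MC: 198 - 6Q = 65
Q* = 133/6
Substitute into demand:
P* = 198 - 3*133/6 = 263/2

263/2


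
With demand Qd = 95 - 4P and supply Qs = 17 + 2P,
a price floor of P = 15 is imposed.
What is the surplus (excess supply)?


At P = 15:
Qd = 95 - 4*15 = 35
Qs = 17 + 2*15 = 47
Surplus = Qs - Qd = 47 - 35 = 12

12


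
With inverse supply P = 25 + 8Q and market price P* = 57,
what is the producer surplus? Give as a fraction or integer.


Minimum supply price (at Q=0): P_min = 25
Quantity supplied at P* = 57:
Q* = (57 - 25)/8 = 4
PS = (1/2) * Q* * (P* - P_min)
PS = (1/2) * 4 * (57 - 25)
PS = (1/2) * 4 * 32 = 64

64


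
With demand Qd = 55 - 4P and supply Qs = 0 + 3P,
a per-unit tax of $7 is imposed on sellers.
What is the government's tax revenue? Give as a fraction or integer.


With tax on sellers, new supply: Qs' = 0 + 3(P - 7)
= 3P - 21
New equilibrium quantity:
Q_new = 81/7
Tax revenue = tax * Q_new = 7 * 81/7 = 81

81


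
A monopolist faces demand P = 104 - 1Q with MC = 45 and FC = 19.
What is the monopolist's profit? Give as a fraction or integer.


MR = MC: 104 - 2Q = 45
Q* = 59/2
P* = 104 - 1*59/2 = 149/2
Profit = (P* - MC)*Q* - FC
= (149/2 - 45)*59/2 - 19
= 59/2*59/2 - 19
= 3481/4 - 19 = 3405/4

3405/4


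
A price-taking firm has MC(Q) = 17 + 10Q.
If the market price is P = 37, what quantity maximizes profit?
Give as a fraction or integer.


In perfect competition, profit is maximized where P = MC.
37 = 17 + 10Q
20 = 10Q
Q* = 20/10 = 2

2


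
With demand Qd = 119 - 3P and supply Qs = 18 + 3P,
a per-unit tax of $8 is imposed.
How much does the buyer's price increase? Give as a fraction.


With a per-unit tax, the buyer's price increase depends on relative slopes.
Supply slope: d = 3, Demand slope: b = 3
Buyer's price increase = d * tax / (b + d)
= 3 * 8 / (3 + 3)
= 24 / 6 = 4

4


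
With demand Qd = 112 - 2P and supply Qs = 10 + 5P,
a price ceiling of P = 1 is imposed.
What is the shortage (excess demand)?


At P = 1:
Qd = 112 - 2*1 = 110
Qs = 10 + 5*1 = 15
Shortage = Qd - Qs = 110 - 15 = 95

95


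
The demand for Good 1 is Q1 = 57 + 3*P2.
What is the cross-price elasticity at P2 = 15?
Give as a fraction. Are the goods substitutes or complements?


dQ1/dP2 = 3
At P2 = 15: Q1 = 57 + 3*15 = 102
Exy = (dQ1/dP2)(P2/Q1) = 3 * 15 / 102 = 15/34
Since Exy > 0, the goods are substitutes.

15/34 (substitutes)


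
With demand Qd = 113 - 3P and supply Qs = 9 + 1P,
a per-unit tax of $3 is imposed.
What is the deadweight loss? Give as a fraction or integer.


Pre-tax equilibrium quantity: Q* = 35
Post-tax equilibrium quantity: Q_tax = 131/4
Reduction in quantity: Q* - Q_tax = 9/4
DWL = (1/2) * tax * (Q* - Q_tax)
DWL = (1/2) * 3 * 9/4 = 27/8

27/8


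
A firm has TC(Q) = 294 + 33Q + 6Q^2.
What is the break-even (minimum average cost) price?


AC(Q) = 294/Q + 33 + 6Q
To minimize: dAC/dQ = -294/Q^2 + 6 = 0
Q^2 = 294/6 = 49
Q* = 7
Min AC = 294/7 + 33 + 6*7
Min AC = 42 + 33 + 42 = 117

117


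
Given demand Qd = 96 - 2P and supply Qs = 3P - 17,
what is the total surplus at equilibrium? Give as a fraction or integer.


Find equilibrium: 96 - 2P = 3P - 17
96 + 17 = 5P
P* = 113/5 = 113/5
Q* = 3*113/5 - 17 = 254/5
Inverse demand: P = 48 - Q/2, so P_max = 48
Inverse supply: P = 17/3 + Q/3, so P_min = 17/3
CS = (1/2) * 254/5 * (48 - 113/5) = 16129/25
PS = (1/2) * 254/5 * (113/5 - 17/3) = 32258/75
TS = CS + PS = 16129/25 + 32258/75 = 16129/15

16129/15


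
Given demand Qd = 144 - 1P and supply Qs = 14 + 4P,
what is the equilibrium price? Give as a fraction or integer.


At equilibrium, Qd = Qs.
144 - 1P = 14 + 4P
144 - 14 = 1P + 4P
130 = 5P
P* = 130/5 = 26

26


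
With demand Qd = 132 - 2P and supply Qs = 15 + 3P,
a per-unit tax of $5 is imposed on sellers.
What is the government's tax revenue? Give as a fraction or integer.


With tax on sellers, new supply: Qs' = 15 + 3(P - 5)
= 0 + 3P
New equilibrium quantity:
Q_new = 396/5
Tax revenue = tax * Q_new = 5 * 396/5 = 396

396


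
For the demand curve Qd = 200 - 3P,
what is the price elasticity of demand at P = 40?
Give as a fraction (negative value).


dQ/dP = -3
At P = 40: Q = 200 - 3*40 = 80
E = (dQ/dP)(P/Q) = (-3)(40/80) = -3/2

-3/2


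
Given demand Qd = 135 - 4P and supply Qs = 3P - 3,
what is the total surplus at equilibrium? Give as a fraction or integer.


Find equilibrium: 135 - 4P = 3P - 3
135 + 3 = 7P
P* = 138/7 = 138/7
Q* = 3*138/7 - 3 = 393/7
Inverse demand: P = 135/4 - Q/4, so P_max = 135/4
Inverse supply: P = 1 + Q/3, so P_min = 1
CS = (1/2) * 393/7 * (135/4 - 138/7) = 154449/392
PS = (1/2) * 393/7 * (138/7 - 1) = 51483/98
TS = CS + PS = 154449/392 + 51483/98 = 51483/56

51483/56


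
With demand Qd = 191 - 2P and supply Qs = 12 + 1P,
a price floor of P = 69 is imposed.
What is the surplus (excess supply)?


At P = 69:
Qd = 191 - 2*69 = 53
Qs = 12 + 1*69 = 81
Surplus = Qs - Qd = 81 - 53 = 28

28


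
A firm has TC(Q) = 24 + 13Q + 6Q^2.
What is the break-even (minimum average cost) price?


AC(Q) = 24/Q + 13 + 6Q
To minimize: dAC/dQ = -24/Q^2 + 6 = 0
Q^2 = 24/6 = 4
Q* = 2
Min AC = 24/2 + 13 + 6*2
Min AC = 12 + 13 + 12 = 37

37


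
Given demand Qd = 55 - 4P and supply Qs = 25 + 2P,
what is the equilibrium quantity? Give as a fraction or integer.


First find equilibrium price:
55 - 4P = 25 + 2P
P* = 30/6 = 5
Then substitute into demand:
Q* = 55 - 4 * 5 = 35

35


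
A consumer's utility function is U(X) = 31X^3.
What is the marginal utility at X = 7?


MU = dU/dX = 31*3*X^(3-1)
MU = 93*X^2
At X = 7:
MU = 93 * 7^2
MU = 93 * 49 = 4557

4557


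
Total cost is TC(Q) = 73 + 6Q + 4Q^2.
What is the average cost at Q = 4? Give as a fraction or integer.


TC(4) = 73 + 6*4 + 4*4^2
TC(4) = 73 + 24 + 64 = 161
AC = TC/Q = 161/4 = 161/4

161/4


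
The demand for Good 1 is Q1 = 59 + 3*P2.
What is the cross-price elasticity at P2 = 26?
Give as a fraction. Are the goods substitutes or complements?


dQ1/dP2 = 3
At P2 = 26: Q1 = 59 + 3*26 = 137
Exy = (dQ1/dP2)(P2/Q1) = 3 * 26 / 137 = 78/137
Since Exy > 0, the goods are substitutes.

78/137 (substitutes)


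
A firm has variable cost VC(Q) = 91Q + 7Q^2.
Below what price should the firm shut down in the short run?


AVC(Q) = VC(Q)/Q = 91 + 7Q
AVC is increasing in Q, so minimum AVC is at Q -> 0+.
Min AVC = 91
The firm should shut down if P < 91.

91


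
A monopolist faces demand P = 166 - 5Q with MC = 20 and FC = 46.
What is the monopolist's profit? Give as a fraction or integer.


MR = MC: 166 - 10Q = 20
Q* = 73/5
P* = 166 - 5*73/5 = 93
Profit = (P* - MC)*Q* - FC
= (93 - 20)*73/5 - 46
= 73*73/5 - 46
= 5329/5 - 46 = 5099/5

5099/5


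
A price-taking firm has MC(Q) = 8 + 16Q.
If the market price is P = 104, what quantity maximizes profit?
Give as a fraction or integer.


In perfect competition, profit is maximized where P = MC.
104 = 8 + 16Q
96 = 16Q
Q* = 96/16 = 6

6


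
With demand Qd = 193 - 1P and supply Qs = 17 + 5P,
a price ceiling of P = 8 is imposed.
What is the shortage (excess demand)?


At P = 8:
Qd = 193 - 1*8 = 185
Qs = 17 + 5*8 = 57
Shortage = Qd - Qs = 185 - 57 = 128

128


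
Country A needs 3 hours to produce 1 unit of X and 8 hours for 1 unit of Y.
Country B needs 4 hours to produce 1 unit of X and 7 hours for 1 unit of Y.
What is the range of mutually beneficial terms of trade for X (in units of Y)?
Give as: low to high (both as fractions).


Opportunity cost of X for Country A = hours_X / hours_Y = 3/8 = 3/8 units of Y
Opportunity cost of X for Country B = hours_X / hours_Y = 4/7 = 4/7 units of Y
Terms of trade must be between the two opportunity costs.
Range: 3/8 to 4/7

3/8 to 4/7


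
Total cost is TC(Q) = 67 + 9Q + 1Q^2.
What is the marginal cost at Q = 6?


MC = dTC/dQ = 9 + 2*1*Q
At Q = 6:
MC = 9 + 2*6
MC = 9 + 12 = 21

21


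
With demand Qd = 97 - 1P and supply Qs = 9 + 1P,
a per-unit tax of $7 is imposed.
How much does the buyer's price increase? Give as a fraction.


With a per-unit tax, the buyer's price increase depends on relative slopes.
Supply slope: d = 1, Demand slope: b = 1
Buyer's price increase = d * tax / (b + d)
= 1 * 7 / (1 + 1)
= 7 / 2 = 7/2

7/2


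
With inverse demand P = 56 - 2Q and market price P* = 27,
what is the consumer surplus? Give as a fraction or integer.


Maximum willingness to pay (at Q=0): P_max = 56
Quantity demanded at P* = 27:
Q* = (56 - 27)/2 = 29/2
CS = (1/2) * Q* * (P_max - P*)
CS = (1/2) * 29/2 * (56 - 27)
CS = (1/2) * 29/2 * 29 = 841/4

841/4


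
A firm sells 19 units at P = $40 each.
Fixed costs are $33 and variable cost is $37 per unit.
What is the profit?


Total Revenue = P * Q = 40 * 19 = $760
Total Cost = FC + VC*Q = 33 + 37*19 = $736
Profit = TR - TC = 760 - 736 = $24

$24


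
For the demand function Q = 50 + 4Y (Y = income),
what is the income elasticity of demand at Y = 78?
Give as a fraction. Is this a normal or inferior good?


dQ/dY = 4
At Y = 78: Q = 50 + 4*78 = 362
Ey = (dQ/dY)(Y/Q) = 4 * 78 / 362 = 156/181
Since Ey > 0, this is a normal good.

156/181 (normal good)


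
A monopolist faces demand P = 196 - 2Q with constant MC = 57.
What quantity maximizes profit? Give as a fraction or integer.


TR = P*Q = (196 - 2Q)Q = 196Q - 2Q^2
MR = dTR/dQ = 196 - 4Q
Set MR = MC:
196 - 4Q = 57
139 = 4Q
Q* = 139/4 = 139/4

139/4


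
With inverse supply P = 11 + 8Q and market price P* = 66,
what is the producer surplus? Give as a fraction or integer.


Minimum supply price (at Q=0): P_min = 11
Quantity supplied at P* = 66:
Q* = (66 - 11)/8 = 55/8
PS = (1/2) * Q* * (P* - P_min)
PS = (1/2) * 55/8 * (66 - 11)
PS = (1/2) * 55/8 * 55 = 3025/16

3025/16


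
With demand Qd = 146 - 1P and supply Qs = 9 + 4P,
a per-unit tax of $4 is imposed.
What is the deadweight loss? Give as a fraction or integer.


Pre-tax equilibrium quantity: Q* = 593/5
Post-tax equilibrium quantity: Q_tax = 577/5
Reduction in quantity: Q* - Q_tax = 16/5
DWL = (1/2) * tax * (Q* - Q_tax)
DWL = (1/2) * 4 * 16/5 = 32/5

32/5


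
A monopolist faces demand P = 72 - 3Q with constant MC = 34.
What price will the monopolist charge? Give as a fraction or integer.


MR = 72 - 6Q
Set MR = MC: 72 - 6Q = 34
Q* = 19/3
Substitute into demand:
P* = 72 - 3*19/3 = 53

53


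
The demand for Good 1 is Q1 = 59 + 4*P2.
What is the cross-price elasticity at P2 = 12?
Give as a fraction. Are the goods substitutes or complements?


dQ1/dP2 = 4
At P2 = 12: Q1 = 59 + 4*12 = 107
Exy = (dQ1/dP2)(P2/Q1) = 4 * 12 / 107 = 48/107
Since Exy > 0, the goods are substitutes.

48/107 (substitutes)


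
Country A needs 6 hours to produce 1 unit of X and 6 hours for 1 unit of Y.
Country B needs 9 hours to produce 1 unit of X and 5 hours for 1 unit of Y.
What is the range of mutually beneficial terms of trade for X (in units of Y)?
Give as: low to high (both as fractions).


Opportunity cost of X for Country A = hours_X / hours_Y = 6/6 = 1 units of Y
Opportunity cost of X for Country B = hours_X / hours_Y = 9/5 = 9/5 units of Y
Terms of trade must be between the two opportunity costs.
Range: 1 to 9/5

1 to 9/5


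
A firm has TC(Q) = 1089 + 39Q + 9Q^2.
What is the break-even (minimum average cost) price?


AC(Q) = 1089/Q + 39 + 9Q
To minimize: dAC/dQ = -1089/Q^2 + 9 = 0
Q^2 = 1089/9 = 121
Q* = 11
Min AC = 1089/11 + 39 + 9*11
Min AC = 99 + 39 + 99 = 237

237


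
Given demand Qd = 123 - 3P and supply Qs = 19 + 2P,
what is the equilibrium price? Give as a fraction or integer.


At equilibrium, Qd = Qs.
123 - 3P = 19 + 2P
123 - 19 = 3P + 2P
104 = 5P
P* = 104/5 = 104/5

104/5


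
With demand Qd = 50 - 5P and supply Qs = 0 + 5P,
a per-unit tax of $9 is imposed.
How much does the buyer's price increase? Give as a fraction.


With a per-unit tax, the buyer's price increase depends on relative slopes.
Supply slope: d = 5, Demand slope: b = 5
Buyer's price increase = d * tax / (b + d)
= 5 * 9 / (5 + 5)
= 45 / 10 = 9/2

9/2


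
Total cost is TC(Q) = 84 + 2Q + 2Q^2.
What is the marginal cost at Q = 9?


MC = dTC/dQ = 2 + 2*2*Q
At Q = 9:
MC = 2 + 4*9
MC = 2 + 36 = 38

38


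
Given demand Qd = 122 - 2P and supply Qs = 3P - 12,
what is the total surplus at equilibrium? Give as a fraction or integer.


Find equilibrium: 122 - 2P = 3P - 12
122 + 12 = 5P
P* = 134/5 = 134/5
Q* = 3*134/5 - 12 = 342/5
Inverse demand: P = 61 - Q/2, so P_max = 61
Inverse supply: P = 4 + Q/3, so P_min = 4
CS = (1/2) * 342/5 * (61 - 134/5) = 29241/25
PS = (1/2) * 342/5 * (134/5 - 4) = 19494/25
TS = CS + PS = 29241/25 + 19494/25 = 9747/5

9747/5


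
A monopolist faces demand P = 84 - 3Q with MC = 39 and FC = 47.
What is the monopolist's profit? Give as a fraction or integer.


MR = MC: 84 - 6Q = 39
Q* = 15/2
P* = 84 - 3*15/2 = 123/2
Profit = (P* - MC)*Q* - FC
= (123/2 - 39)*15/2 - 47
= 45/2*15/2 - 47
= 675/4 - 47 = 487/4

487/4


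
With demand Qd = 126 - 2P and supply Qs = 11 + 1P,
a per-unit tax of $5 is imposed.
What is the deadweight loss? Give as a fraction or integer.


Pre-tax equilibrium quantity: Q* = 148/3
Post-tax equilibrium quantity: Q_tax = 46
Reduction in quantity: Q* - Q_tax = 10/3
DWL = (1/2) * tax * (Q* - Q_tax)
DWL = (1/2) * 5 * 10/3 = 25/3

25/3


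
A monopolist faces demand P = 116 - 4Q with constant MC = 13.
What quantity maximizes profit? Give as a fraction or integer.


TR = P*Q = (116 - 4Q)Q = 116Q - 4Q^2
MR = dTR/dQ = 116 - 8Q
Set MR = MC:
116 - 8Q = 13
103 = 8Q
Q* = 103/8 = 103/8

103/8


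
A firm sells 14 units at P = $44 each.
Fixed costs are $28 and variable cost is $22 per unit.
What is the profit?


Total Revenue = P * Q = 44 * 14 = $616
Total Cost = FC + VC*Q = 28 + 22*14 = $336
Profit = TR - TC = 616 - 336 = $280

$280


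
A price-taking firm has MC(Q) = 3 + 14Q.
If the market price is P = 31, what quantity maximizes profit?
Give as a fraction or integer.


In perfect competition, profit is maximized where P = MC.
31 = 3 + 14Q
28 = 14Q
Q* = 28/14 = 2

2


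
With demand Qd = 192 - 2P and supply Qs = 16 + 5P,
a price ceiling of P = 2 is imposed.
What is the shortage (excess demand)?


At P = 2:
Qd = 192 - 2*2 = 188
Qs = 16 + 5*2 = 26
Shortage = Qd - Qs = 188 - 26 = 162

162


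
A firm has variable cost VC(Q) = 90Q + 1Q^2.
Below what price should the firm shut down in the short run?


AVC(Q) = VC(Q)/Q = 90 + 1Q
AVC is increasing in Q, so minimum AVC is at Q -> 0+.
Min AVC = 90
The firm should shut down if P < 90.

90


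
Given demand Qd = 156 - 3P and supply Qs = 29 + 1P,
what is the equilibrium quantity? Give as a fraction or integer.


First find equilibrium price:
156 - 3P = 29 + 1P
P* = 127/4 = 127/4
Then substitute into demand:
Q* = 156 - 3 * 127/4 = 243/4

243/4


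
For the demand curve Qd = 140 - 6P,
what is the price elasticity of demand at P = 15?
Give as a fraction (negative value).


dQ/dP = -6
At P = 15: Q = 140 - 6*15 = 50
E = (dQ/dP)(P/Q) = (-6)(15/50) = -9/5

-9/5


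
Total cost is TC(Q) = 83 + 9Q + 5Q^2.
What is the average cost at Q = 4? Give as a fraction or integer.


TC(4) = 83 + 9*4 + 5*4^2
TC(4) = 83 + 36 + 80 = 199
AC = TC/Q = 199/4 = 199/4

199/4


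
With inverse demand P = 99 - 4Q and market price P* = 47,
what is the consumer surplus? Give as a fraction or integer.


Maximum willingness to pay (at Q=0): P_max = 99
Quantity demanded at P* = 47:
Q* = (99 - 47)/4 = 13
CS = (1/2) * Q* * (P_max - P*)
CS = (1/2) * 13 * (99 - 47)
CS = (1/2) * 13 * 52 = 338

338


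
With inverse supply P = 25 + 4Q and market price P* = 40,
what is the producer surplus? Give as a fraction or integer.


Minimum supply price (at Q=0): P_min = 25
Quantity supplied at P* = 40:
Q* = (40 - 25)/4 = 15/4
PS = (1/2) * Q* * (P* - P_min)
PS = (1/2) * 15/4 * (40 - 25)
PS = (1/2) * 15/4 * 15 = 225/8

225/8


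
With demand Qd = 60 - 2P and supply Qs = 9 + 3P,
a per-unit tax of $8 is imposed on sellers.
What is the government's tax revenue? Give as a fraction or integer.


With tax on sellers, new supply: Qs' = 9 + 3(P - 8)
= 3P - 15
New equilibrium quantity:
Q_new = 30
Tax revenue = tax * Q_new = 8 * 30 = 240

240


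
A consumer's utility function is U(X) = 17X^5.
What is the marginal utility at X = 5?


MU = dU/dX = 17*5*X^(5-1)
MU = 85*X^4
At X = 5:
MU = 85 * 5^4
MU = 85 * 625 = 53125

53125


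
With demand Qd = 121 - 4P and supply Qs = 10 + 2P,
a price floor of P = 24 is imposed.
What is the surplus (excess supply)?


At P = 24:
Qd = 121 - 4*24 = 25
Qs = 10 + 2*24 = 58
Surplus = Qs - Qd = 58 - 25 = 33

33


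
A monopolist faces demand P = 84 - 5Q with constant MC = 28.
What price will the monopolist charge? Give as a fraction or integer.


MR = 84 - 10Q
Set MR = MC: 84 - 10Q = 28
Q* = 28/5
Substitute into demand:
P* = 84 - 5*28/5 = 56

56


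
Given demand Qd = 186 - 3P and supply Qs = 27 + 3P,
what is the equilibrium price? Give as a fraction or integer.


At equilibrium, Qd = Qs.
186 - 3P = 27 + 3P
186 - 27 = 3P + 3P
159 = 6P
P* = 159/6 = 53/2

53/2


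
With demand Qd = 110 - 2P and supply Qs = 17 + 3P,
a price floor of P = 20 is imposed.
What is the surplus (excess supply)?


At P = 20:
Qd = 110 - 2*20 = 70
Qs = 17 + 3*20 = 77
Surplus = Qs - Qd = 77 - 70 = 7

7


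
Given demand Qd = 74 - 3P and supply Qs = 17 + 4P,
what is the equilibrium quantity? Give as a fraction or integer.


First find equilibrium price:
74 - 3P = 17 + 4P
P* = 57/7 = 57/7
Then substitute into demand:
Q* = 74 - 3 * 57/7 = 347/7

347/7
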